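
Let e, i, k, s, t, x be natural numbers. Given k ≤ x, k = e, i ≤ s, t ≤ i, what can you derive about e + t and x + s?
e + t ≤ x + s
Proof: From k = e and k ≤ x, e ≤ x. From t ≤ i and i ≤ s, t ≤ s. e ≤ x, so e + t ≤ x + s.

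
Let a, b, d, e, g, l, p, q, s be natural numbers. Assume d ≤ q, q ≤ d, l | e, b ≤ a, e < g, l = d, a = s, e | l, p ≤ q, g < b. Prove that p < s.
From q ≤ d and d ≤ q, q = d. Since p ≤ q, p ≤ d. e | l and l | e, therefore e = l. Since l = d, e = d. Since e < g, d < g. Since p ≤ d, p < g. a = s and b ≤ a, so b ≤ s. Since g < b, g < s. p < g, so p < s.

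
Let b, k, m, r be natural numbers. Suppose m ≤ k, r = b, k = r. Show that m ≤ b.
k = r and r = b, so k = b. Since m ≤ k, m ≤ b.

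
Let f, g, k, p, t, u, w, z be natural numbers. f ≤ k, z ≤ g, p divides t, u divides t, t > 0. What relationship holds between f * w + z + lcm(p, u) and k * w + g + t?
f * w + z + lcm(p, u) ≤ k * w + g + t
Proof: f ≤ k. By multiplying by a non-negative, f * w ≤ k * w. Since z ≤ g, f * w + z ≤ k * w + g. p divides t and u divides t, hence lcm(p, u) divides t. t > 0, so lcm(p, u) ≤ t. Since f * w + z ≤ k * w + g, f * w + z + lcm(p, u) ≤ k * w + g + t.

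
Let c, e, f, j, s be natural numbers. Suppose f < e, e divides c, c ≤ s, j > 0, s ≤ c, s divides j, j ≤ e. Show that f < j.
s ≤ c and c ≤ s, therefore s = c. Since s divides j, c divides j. Since e divides c, e divides j. j > 0, so e ≤ j. Because j ≤ e, e = j. From f < e, f < j.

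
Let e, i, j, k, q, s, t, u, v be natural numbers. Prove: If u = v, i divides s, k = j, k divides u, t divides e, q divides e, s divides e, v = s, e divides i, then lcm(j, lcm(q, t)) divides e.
Since e divides i and i divides s, e divides s. Because s divides e, s = e. u = v and v = s, thus u = s. Because k divides u, k divides s. From k = j, j divides s. From s = e, j divides e. q divides e and t divides e, therefore lcm(q, t) divides e. Since j divides e, lcm(j, lcm(q, t)) divides e.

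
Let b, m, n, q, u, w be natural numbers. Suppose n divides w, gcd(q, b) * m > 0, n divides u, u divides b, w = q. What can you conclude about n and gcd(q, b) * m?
n ≤ gcd(q, b) * m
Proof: Because w = q and n divides w, n divides q. n divides u and u divides b, thus n divides b. Because n divides q, n divides gcd(q, b). Then n divides gcd(q, b) * m. gcd(q, b) * m > 0, so n ≤ gcd(q, b) * m.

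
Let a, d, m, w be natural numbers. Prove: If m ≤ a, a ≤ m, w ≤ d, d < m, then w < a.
Since m ≤ a and a ≤ m, m = a. Because w ≤ d and d < m, w < m. Because m = a, w < a.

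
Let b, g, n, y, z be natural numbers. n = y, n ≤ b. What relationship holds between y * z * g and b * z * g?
y * z * g ≤ b * z * g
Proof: Since n = y and n ≤ b, y ≤ b. Then y * z ≤ b * z. Then y * z * g ≤ b * z * g.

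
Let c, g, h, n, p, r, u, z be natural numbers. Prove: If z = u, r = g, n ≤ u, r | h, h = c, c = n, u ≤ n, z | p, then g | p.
Because n ≤ u and u ≤ n, n = u. h = c and c = n, therefore h = n. r | h, so r | n. Since r = g, g | n. n = u, so g | u. Since z = u and z | p, u | p. From g | u, g | p.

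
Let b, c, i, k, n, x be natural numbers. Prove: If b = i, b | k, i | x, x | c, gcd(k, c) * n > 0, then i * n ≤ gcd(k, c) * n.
Since b = i and b | k, i | k. i | x and x | c, therefore i | c. i | k, so i | gcd(k, c). Then i * n | gcd(k, c) * n. From gcd(k, c) * n > 0, i * n ≤ gcd(k, c) * n.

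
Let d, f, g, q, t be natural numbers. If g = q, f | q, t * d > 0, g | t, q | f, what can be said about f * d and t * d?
f * d ≤ t * d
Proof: Because q | f and f | q, q = f. g = q, so g = f. g | t, so f | t. Then f * d | t * d. t * d > 0, so f * d ≤ t * d.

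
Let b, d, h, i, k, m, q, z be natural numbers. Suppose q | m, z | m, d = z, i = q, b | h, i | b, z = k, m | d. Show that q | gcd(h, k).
i | b and b | h, therefore i | h. Since i = q, q | h. d = z and m | d, so m | z. Since z | m, m = z. Since q | m, q | z. z = k, so q | k. Since q | h, q | gcd(h, k).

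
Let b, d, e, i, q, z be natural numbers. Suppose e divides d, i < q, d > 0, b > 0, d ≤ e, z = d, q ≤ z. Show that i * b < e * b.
e divides d and d > 0, so e ≤ d. From d ≤ e, d = e. z = d and q ≤ z, hence q ≤ d. d = e, so q ≤ e. Since i < q, i < e. Combined with b > 0, by multiplying by a positive, i * b < e * b.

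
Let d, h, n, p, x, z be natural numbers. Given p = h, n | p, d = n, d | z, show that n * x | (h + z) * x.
Since p = h and n | p, n | h. From d = n and d | z, n | z. n | h, so n | h + z. Then n * x | (h + z) * x.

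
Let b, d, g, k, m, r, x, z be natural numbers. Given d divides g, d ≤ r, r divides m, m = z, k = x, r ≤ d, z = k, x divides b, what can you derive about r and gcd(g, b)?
r divides gcd(g, b)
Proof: d ≤ r and r ≤ d, so d = r. Since d divides g, r divides g. Because z = k and k = x, z = x. m = z and r divides m, so r divides z. z = x, so r divides x. x divides b, so r divides b. r divides g, so r divides gcd(g, b).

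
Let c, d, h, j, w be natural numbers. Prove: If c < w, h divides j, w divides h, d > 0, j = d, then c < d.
j = d and h divides j, thus h divides d. Since w divides h, w divides d. Because d > 0, w ≤ d. From c < w, c < d.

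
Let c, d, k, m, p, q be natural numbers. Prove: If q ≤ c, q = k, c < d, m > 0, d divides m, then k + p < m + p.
q = k and q ≤ c, hence k ≤ c. Since c < d, k < d. Since d divides m and m > 0, d ≤ m. k < d, so k < m. Then k + p < m + p.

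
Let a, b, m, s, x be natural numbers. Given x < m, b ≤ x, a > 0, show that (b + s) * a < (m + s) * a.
From b ≤ x and x < m, b < m. Then b + s < m + s. From a > 0, (b + s) * a < (m + s) * a.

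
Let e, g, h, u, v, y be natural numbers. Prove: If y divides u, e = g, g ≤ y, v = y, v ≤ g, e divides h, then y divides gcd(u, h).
Since v = y and v ≤ g, y ≤ g. g ≤ y, so g = y. Since e = g, e = y. e divides h, so y divides h. Since y divides u, y divides gcd(u, h).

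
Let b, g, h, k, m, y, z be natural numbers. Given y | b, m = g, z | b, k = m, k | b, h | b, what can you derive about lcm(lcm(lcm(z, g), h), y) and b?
lcm(lcm(lcm(z, g), h), y) | b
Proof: k = m and k | b, thus m | b. Since m = g, g | b. z | b, so lcm(z, g) | b. h | b, so lcm(lcm(z, g), h) | b. Since y | b, lcm(lcm(lcm(z, g), h), y) | b.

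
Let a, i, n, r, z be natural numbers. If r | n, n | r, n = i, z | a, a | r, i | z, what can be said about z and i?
z = i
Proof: r | n and n | r, hence r = n. Since n = i, r = i. Because z | a and a | r, z | r. Since r = i, z | i. i | z, so z = i.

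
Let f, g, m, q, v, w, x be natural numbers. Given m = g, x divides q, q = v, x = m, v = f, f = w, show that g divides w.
Since x = m and m = g, x = g. From q = v and v = f, q = f. x divides q, so x divides f. Since f = w, x divides w. Since x = g, g divides w.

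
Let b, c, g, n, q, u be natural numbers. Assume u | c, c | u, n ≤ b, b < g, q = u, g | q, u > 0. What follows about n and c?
n < c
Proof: u | c and c | u, therefore u = c. q = u and g | q, thus g | u. u > 0, so g ≤ u. Since b < g, b < u. From n ≤ b, n < u. Since u = c, n < c.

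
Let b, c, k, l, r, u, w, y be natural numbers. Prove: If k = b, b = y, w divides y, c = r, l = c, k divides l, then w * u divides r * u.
k = b and b = y, hence k = y. Because l = c and k divides l, k divides c. Since k = y, y divides c. Since c = r, y divides r. w divides y, so w divides r. Then w * u divides r * u.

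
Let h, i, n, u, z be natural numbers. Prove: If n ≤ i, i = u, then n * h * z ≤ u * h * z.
From i = u and n ≤ i, n ≤ u. By multiplying by a non-negative, n * h ≤ u * h. By multiplying by a non-negative, n * h * z ≤ u * h * z.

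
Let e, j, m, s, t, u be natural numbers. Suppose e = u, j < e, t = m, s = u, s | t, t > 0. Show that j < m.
Because e = u and j < e, j < u. Since s = u and s | t, u | t. From t > 0, u ≤ t. Since t = m, u ≤ m. Since j < u, j < m.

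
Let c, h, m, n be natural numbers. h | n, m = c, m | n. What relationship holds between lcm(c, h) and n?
lcm(c, h) | n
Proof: m = c and m | n, so c | n. Since h | n, lcm(c, h) | n.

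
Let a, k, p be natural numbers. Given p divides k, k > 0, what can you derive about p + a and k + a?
p + a ≤ k + a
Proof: p divides k and k > 0, therefore p ≤ k. Then p + a ≤ k + a.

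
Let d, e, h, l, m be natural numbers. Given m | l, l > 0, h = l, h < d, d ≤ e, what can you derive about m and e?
m < e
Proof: m | l and l > 0, thus m ≤ l. h < d and d ≤ e, so h < e. From h = l, l < e. Since m ≤ l, m < e.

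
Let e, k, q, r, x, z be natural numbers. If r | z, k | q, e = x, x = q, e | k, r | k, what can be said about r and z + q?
r | z + q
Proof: e = x and x = q, hence e = q. Since e | k, q | k. Since k | q, k = q. Since r | k, r | q. Since r | z, r | z + q.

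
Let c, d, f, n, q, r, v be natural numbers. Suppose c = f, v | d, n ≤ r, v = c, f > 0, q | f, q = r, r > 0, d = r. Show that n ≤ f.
q = r and q | f, thus r | f. Since f > 0, r ≤ f. Because v = c and c = f, v = f. Because d = r and v | d, v | r. From v = f, f | r. Since r > 0, f ≤ r. r ≤ f, so r = f. From n ≤ r, n ≤ f.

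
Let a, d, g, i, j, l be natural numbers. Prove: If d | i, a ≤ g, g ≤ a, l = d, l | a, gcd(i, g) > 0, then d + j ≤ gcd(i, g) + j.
a ≤ g and g ≤ a, so a = g. l = d and l | a, therefore d | a. Because a = g, d | g. Because d | i, d | gcd(i, g). Since gcd(i, g) > 0, d ≤ gcd(i, g). Then d + j ≤ gcd(i, g) + j.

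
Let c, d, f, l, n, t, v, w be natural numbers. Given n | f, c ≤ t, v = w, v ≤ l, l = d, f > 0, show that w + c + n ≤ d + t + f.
v = w and v ≤ l, thus w ≤ l. Since l = d, w ≤ d. n | f and f > 0, hence n ≤ f. Since c ≤ t, c + n ≤ t + f. w ≤ d, so w + c + n ≤ d + t + f.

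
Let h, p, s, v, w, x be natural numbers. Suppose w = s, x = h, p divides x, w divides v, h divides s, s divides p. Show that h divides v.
s divides p and p divides x, thus s divides x. Because x = h, s divides h. h divides s, so s = h. Since w = s, w = h. Since w divides v, h divides v.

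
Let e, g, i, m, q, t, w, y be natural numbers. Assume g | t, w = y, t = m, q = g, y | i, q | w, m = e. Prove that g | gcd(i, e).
q = g and q | w, thus g | w. Since w = y, g | y. y | i, so g | i. Because t = m and m = e, t = e. g | t, so g | e. g | i, so g | gcd(i, e).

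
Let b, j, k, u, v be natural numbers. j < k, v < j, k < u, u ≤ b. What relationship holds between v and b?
v < b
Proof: Since v < j and j < k, v < k. k < u, so v < u. Since u ≤ b, v < b.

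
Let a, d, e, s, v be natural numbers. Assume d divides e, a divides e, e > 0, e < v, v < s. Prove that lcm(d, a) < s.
d divides e and a divides e, so lcm(d, a) divides e. e > 0, so lcm(d, a) ≤ e. e < v and v < s, therefore e < s. Since lcm(d, a) ≤ e, lcm(d, a) < s.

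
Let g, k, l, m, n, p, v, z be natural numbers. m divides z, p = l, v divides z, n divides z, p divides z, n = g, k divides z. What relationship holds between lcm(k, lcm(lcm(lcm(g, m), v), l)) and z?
lcm(k, lcm(lcm(lcm(g, m), v), l)) divides z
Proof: Because n = g and n divides z, g divides z. m divides z, so lcm(g, m) divides z. v divides z, so lcm(lcm(g, m), v) divides z. p = l and p divides z, so l divides z. Since lcm(lcm(g, m), v) divides z, lcm(lcm(lcm(g, m), v), l) divides z. Since k divides z, lcm(k, lcm(lcm(lcm(g, m), v), l)) divides z.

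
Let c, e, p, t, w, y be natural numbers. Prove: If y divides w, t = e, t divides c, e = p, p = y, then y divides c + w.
Since t = e and e = p, t = p. Since t divides c, p divides c. Since p = y, y divides c. From y divides w, y divides c + w.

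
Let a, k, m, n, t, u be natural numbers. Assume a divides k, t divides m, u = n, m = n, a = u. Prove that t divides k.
Since m = n and t divides m, t divides n. a = u and u = n, thus a = n. a divides k, so n divides k. t divides n, so t divides k.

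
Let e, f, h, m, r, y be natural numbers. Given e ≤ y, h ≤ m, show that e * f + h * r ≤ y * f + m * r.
e ≤ y. By multiplying by a non-negative, e * f ≤ y * f. h ≤ m. By multiplying by a non-negative, h * r ≤ m * r. Since e * f ≤ y * f, e * f + h * r ≤ y * f + m * r.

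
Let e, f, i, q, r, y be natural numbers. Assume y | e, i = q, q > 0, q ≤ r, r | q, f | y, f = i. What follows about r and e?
r | e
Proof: f = i and i = q, therefore f = q. r | q and q > 0, therefore r ≤ q. Since q ≤ r, q = r. f = q, so f = r. f | y and y | e, hence f | e. f = r, so r | e.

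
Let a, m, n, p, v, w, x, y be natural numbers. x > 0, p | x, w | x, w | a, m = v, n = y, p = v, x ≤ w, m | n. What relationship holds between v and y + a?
v | y + a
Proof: m = v and m | n, thus v | n. n = y, so v | y. w | x and x > 0, thus w ≤ x. From x ≤ w, x = w. p = v and p | x, thus v | x. Since x = w, v | w. Since w | a, v | a. v | y, so v | y + a.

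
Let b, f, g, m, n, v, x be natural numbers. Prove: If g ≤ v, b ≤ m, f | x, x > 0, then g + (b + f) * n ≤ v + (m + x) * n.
Since f | x and x > 0, f ≤ x. Since b ≤ m, b + f ≤ m + x. Then (b + f) * n ≤ (m + x) * n. g ≤ v, so g + (b + f) * n ≤ v + (m + x) * n.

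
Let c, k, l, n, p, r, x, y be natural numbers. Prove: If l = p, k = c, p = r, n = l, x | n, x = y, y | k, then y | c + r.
Because k = c and y | k, y | c. l = p and p = r, hence l = r. From n = l and x | n, x | l. x = y, so y | l. Since l = r, y | r. Since y | c, y | c + r.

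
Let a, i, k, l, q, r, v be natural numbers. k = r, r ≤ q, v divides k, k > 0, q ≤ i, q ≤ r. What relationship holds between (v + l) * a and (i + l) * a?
(v + l) * a ≤ (i + l) * a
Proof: Because r ≤ q and q ≤ r, r = q. From v divides k and k > 0, v ≤ k. Since k = r, v ≤ r. Since r = q, v ≤ q. q ≤ i, so v ≤ i. Then v + l ≤ i + l. By multiplying by a non-negative, (v + l) * a ≤ (i + l) * a.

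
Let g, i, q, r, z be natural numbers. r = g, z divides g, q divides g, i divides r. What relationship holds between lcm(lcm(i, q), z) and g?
lcm(lcm(i, q), z) divides g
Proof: r = g and i divides r, therefore i divides g. Since q divides g, lcm(i, q) divides g. Since z divides g, lcm(lcm(i, q), z) divides g.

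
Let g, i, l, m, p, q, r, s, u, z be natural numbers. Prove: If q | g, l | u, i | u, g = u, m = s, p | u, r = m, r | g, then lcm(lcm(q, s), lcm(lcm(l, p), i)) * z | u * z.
r = m and r | g, so m | g. Since m = s, s | g. Since q | g, lcm(q, s) | g. g = u, so lcm(q, s) | u. From l | u and p | u, lcm(l, p) | u. Since i | u, lcm(lcm(l, p), i) | u. Since lcm(q, s) | u, lcm(lcm(q, s), lcm(lcm(l, p), i)) | u. Then lcm(lcm(q, s), lcm(lcm(l, p), i)) * z | u * z.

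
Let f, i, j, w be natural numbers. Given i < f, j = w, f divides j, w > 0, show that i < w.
Since j = w and f divides j, f divides w. w > 0, so f ≤ w. i < f, so i < w.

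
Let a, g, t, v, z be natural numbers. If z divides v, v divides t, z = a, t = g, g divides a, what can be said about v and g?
v = g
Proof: Because t = g and v divides t, v divides g. z = a and z divides v, thus a divides v. g divides a, so g divides v. From v divides g, v = g.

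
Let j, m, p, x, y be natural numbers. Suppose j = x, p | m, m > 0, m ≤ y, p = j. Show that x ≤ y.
p = j and j = x, so p = x. From p | m and m > 0, p ≤ m. Since m ≤ y, p ≤ y. Since p = x, x ≤ y.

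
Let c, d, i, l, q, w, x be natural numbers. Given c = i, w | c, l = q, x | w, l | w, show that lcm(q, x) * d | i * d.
From l = q and l | w, q | w. x | w, so lcm(q, x) | w. Because c = i and w | c, w | i. Since lcm(q, x) | w, lcm(q, x) | i. Then lcm(q, x) * d | i * d.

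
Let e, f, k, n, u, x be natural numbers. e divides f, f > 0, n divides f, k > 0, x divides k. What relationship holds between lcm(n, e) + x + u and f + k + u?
lcm(n, e) + x + u ≤ f + k + u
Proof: Since n divides f and e divides f, lcm(n, e) divides f. f > 0, so lcm(n, e) ≤ f. x divides k and k > 0, so x ≤ k. Since lcm(n, e) ≤ f, lcm(n, e) + x ≤ f + k. Then lcm(n, e) + x + u ≤ f + k + u.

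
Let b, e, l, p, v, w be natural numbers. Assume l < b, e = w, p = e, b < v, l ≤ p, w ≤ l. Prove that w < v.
From p = e and e = w, p = w. Since l ≤ p, l ≤ w. Since w ≤ l, l = w. Since l < b and b < v, l < v. l = w, so w < v.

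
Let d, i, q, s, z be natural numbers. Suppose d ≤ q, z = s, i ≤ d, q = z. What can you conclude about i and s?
i ≤ s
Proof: Because q = z and z = s, q = s. d ≤ q, so d ≤ s. From i ≤ d, i ≤ s.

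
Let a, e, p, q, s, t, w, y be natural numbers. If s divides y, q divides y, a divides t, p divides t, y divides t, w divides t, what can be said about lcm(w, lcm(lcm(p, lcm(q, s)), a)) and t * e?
lcm(w, lcm(lcm(p, lcm(q, s)), a)) divides t * e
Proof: Since q divides y and s divides y, lcm(q, s) divides y. y divides t, so lcm(q, s) divides t. Since p divides t, lcm(p, lcm(q, s)) divides t. Since a divides t, lcm(lcm(p, lcm(q, s)), a) divides t. w divides t, so lcm(w, lcm(lcm(p, lcm(q, s)), a)) divides t. Then lcm(w, lcm(lcm(p, lcm(q, s)), a)) divides t * e.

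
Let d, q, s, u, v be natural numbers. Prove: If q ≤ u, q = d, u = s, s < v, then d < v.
u = s and q ≤ u, so q ≤ s. Because s < v, q < v. q = d, so d < v.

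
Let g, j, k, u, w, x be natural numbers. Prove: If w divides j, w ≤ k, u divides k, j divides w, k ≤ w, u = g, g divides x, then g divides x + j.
k ≤ w and w ≤ k, thus k = w. w divides j and j divides w, therefore w = j. Since k = w, k = j. Because u = g and u divides k, g divides k. k = j, so g divides j. Since g divides x, g divides x + j.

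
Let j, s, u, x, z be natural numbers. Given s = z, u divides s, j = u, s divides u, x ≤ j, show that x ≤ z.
u divides s and s divides u, so u = s. Since j = u, j = s. Since s = z, j = z. Since x ≤ j, x ≤ z.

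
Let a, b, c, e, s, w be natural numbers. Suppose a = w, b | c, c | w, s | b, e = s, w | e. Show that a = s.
Because e = s and w | e, w | s. From s | b and b | c, s | c. c | w, so s | w. Because w | s, w = s. From a = w, a = s.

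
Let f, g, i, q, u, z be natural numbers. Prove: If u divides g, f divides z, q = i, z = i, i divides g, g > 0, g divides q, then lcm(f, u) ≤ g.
q = i and g divides q, therefore g divides i. i divides g, so i = g. z = i, so z = g. f divides z, so f divides g. u divides g, so lcm(f, u) divides g. g > 0, so lcm(f, u) ≤ g.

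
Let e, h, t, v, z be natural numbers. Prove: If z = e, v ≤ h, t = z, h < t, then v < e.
From t = z and h < t, h < z. Since v ≤ h, v < z. Since z = e, v < e.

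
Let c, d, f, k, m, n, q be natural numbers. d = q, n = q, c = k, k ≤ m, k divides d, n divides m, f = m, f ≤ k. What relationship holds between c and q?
c = q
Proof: Since d = q and k divides d, k divides q. From f = m and f ≤ k, m ≤ k. Since k ≤ m, m = k. n = q and n divides m, hence q divides m. From m = k, q divides k. k divides q, so k = q. Since c = k, c = q.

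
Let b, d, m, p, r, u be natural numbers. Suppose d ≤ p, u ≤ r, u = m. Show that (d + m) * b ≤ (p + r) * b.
Because u = m and u ≤ r, m ≤ r. d ≤ p, so d + m ≤ p + r. By multiplying by a non-negative, (d + m) * b ≤ (p + r) * b.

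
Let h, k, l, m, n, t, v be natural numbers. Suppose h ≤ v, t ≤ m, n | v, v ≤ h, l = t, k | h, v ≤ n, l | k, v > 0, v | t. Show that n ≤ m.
From h ≤ v and v ≤ h, h = v. Because l | k and k | h, l | h. From l = t, t | h. h = v, so t | v. Since v | t, t = v. n | v and v > 0, so n ≤ v. v ≤ n, so v = n. From t = v, t = n. Because t ≤ m, n ≤ m.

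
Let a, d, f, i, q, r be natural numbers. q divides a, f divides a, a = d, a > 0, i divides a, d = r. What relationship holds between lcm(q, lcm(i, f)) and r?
lcm(q, lcm(i, f)) ≤ r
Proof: Because i divides a and f divides a, lcm(i, f) divides a. Since q divides a, lcm(q, lcm(i, f)) divides a. Since a > 0, lcm(q, lcm(i, f)) ≤ a. a = d, so lcm(q, lcm(i, f)) ≤ d. d = r, so lcm(q, lcm(i, f)) ≤ r.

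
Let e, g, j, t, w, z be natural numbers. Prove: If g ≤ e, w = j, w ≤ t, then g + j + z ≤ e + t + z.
w = j and w ≤ t, therefore j ≤ t. g ≤ e, so g + j ≤ e + t. Then g + j + z ≤ e + t + z.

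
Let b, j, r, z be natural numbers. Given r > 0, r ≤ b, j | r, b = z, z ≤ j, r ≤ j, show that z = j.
j | r and r > 0, therefore j ≤ r. Since r ≤ j, r = j. Because b = z and r ≤ b, r ≤ z. Since r = j, j ≤ z. From z ≤ j, j = z. Then z = j.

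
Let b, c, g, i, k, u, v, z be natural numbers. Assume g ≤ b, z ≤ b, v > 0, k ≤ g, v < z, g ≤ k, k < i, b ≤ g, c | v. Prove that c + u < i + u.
From c | v and v > 0, c ≤ v. From v < z and z ≤ b, v < b. Since c ≤ v, c < b. k ≤ g and g ≤ k, thus k = g. Because g ≤ b and b ≤ g, g = b. Since k = g, k = b. k < i, so b < i. c < b, so c < i. Then c + u < i + u.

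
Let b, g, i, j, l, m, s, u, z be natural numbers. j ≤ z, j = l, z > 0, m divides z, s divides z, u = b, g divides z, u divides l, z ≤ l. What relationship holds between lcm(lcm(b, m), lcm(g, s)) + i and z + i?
lcm(lcm(b, m), lcm(g, s)) + i ≤ z + i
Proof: j = l and j ≤ z, so l ≤ z. Since z ≤ l, l = z. u = b and u divides l, therefore b divides l. From l = z, b divides z. Since m divides z, lcm(b, m) divides z. g divides z and s divides z, therefore lcm(g, s) divides z. Since lcm(b, m) divides z, lcm(lcm(b, m), lcm(g, s)) divides z. Because z > 0, lcm(lcm(b, m), lcm(g, s)) ≤ z. Then lcm(lcm(b, m), lcm(g, s)) + i ≤ z + i.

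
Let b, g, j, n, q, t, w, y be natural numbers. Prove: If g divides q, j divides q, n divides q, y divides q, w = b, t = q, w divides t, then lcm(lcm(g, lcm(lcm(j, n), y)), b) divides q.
From j divides q and n divides q, lcm(j, n) divides q. y divides q, so lcm(lcm(j, n), y) divides q. g divides q, so lcm(g, lcm(lcm(j, n), y)) divides q. Because t = q and w divides t, w divides q. w = b, so b divides q. Since lcm(g, lcm(lcm(j, n), y)) divides q, lcm(lcm(g, lcm(lcm(j, n), y)), b) divides q.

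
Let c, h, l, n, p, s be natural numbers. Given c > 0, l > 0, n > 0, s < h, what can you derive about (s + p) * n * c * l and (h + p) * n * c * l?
(s + p) * n * c * l < (h + p) * n * c * l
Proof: From s < h, s + p < h + p. n > 0, so (s + p) * n < (h + p) * n. Since c > 0, (s + p) * n * c < (h + p) * n * c. Since l > 0, (s + p) * n * c * l < (h + p) * n * c * l.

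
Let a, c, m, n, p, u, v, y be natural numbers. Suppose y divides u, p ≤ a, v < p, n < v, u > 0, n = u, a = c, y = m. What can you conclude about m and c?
m < c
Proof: y = m and y divides u, so m divides u. u > 0, so m ≤ u. Because v < p and p ≤ a, v < a. n < v, so n < a. Since n = u, u < a. Since a = c, u < c. Since m ≤ u, m < c.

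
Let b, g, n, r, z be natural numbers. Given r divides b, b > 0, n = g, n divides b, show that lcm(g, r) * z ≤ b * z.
n = g and n divides b, therefore g divides b. r divides b, so lcm(g, r) divides b. Since b > 0, lcm(g, r) ≤ b. By multiplying by a non-negative, lcm(g, r) * z ≤ b * z.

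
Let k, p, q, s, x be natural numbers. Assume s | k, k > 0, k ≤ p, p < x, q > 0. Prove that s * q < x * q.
s | k and k > 0, thus s ≤ k. Because k ≤ p and p < x, k < x. s ≤ k, so s < x. Since q > 0, s * q < x * q.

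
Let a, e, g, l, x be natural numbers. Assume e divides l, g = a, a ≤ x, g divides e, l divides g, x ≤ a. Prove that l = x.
g divides e and e divides l, hence g divides l. l divides g, so l = g. g = a, so l = a. a ≤ x and x ≤ a, therefore a = x. Because l = a, l = x.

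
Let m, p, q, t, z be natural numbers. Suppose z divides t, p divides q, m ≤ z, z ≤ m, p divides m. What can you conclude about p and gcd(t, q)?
p divides gcd(t, q)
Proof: Since z ≤ m and m ≤ z, z = m. Since z divides t, m divides t. Since p divides m, p divides t. p divides q, so p divides gcd(t, q).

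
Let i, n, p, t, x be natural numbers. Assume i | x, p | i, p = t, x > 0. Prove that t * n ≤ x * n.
p | i and i | x, therefore p | x. Since p = t, t | x. Because x > 0, t ≤ x. Then t * n ≤ x * n.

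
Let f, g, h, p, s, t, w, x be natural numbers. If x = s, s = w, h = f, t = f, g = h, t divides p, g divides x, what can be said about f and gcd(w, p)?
f divides gcd(w, p)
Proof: Since x = s and s = w, x = w. Since g = h and h = f, g = f. Since g divides x, f divides x. x = w, so f divides w. t = f and t divides p, hence f divides p. f divides w, so f divides gcd(w, p).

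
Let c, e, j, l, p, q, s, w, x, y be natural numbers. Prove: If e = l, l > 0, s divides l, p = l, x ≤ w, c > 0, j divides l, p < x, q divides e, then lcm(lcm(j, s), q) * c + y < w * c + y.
j divides l and s divides l, hence lcm(j, s) divides l. e = l and q divides e, therefore q divides l. Since lcm(j, s) divides l, lcm(lcm(j, s), q) divides l. Since l > 0, lcm(lcm(j, s), q) ≤ l. From p = l and p < x, l < x. x ≤ w, so l < w. Since lcm(lcm(j, s), q) ≤ l, lcm(lcm(j, s), q) < w. Since c > 0, by multiplying by a positive, lcm(lcm(j, s), q) * c < w * c. Then lcm(lcm(j, s), q) * c + y < w * c + y.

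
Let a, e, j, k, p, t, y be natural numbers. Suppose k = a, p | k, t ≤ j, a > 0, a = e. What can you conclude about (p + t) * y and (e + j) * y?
(p + t) * y ≤ (e + j) * y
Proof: From k = a and p | k, p | a. a > 0, so p ≤ a. a = e, so p ≤ e. t ≤ j, so p + t ≤ e + j. Then (p + t) * y ≤ (e + j) * y.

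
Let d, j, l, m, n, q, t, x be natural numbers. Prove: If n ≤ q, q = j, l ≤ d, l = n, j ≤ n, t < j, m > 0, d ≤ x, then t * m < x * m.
From q = j and n ≤ q, n ≤ j. Since j ≤ n, j = n. Because t < j, t < n. l = n and l ≤ d, hence n ≤ d. d ≤ x, so n ≤ x. t < n, so t < x. Since m > 0, t * m < x * m.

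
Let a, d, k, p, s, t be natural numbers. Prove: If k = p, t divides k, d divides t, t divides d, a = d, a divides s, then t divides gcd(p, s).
From k = p and t divides k, t divides p. d divides t and t divides d, hence d = t. Because a = d, a = t. From a divides s, t divides s. Since t divides p, t divides gcd(p, s).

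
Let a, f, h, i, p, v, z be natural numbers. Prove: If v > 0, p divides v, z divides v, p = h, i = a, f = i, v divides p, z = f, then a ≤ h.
Because v divides p and p divides v, v = p. p = h, so v = h. z = f and f = i, so z = i. From z divides v and v > 0, z ≤ v. Since z = i, i ≤ v. Since i = a, a ≤ v. Since v = h, a ≤ h.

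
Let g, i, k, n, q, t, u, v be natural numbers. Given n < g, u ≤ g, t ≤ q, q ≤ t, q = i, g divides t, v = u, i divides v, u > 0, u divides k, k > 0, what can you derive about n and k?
n < k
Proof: t ≤ q and q ≤ t, so t = q. Since q = i, t = i. g divides t, so g divides i. Because v = u and i divides v, i divides u. g divides i, so g divides u. Since u > 0, g ≤ u. u ≤ g, so u = g. Since u divides k, g divides k. From k > 0, g ≤ k. Since n < g, n < k.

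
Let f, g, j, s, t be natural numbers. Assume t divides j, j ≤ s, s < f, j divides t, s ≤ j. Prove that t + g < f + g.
s ≤ j and j ≤ s, therefore s = j. j divides t and t divides j, thus j = t. From s = j, s = t. s < f, so t < f. Then t + g < f + g.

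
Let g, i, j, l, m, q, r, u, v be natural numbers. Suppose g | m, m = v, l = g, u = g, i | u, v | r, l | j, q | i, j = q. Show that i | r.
j = q and l | j, thus l | q. q | i, so l | i. l = g, so g | i. u = g and i | u, so i | g. g | i, so g = i. m = v and g | m, therefore g | v. Since v | r, g | r. Since g = i, i | r.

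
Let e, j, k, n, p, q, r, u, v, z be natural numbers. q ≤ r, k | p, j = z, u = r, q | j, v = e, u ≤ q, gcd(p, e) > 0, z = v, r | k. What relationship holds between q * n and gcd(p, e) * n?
q * n ≤ gcd(p, e) * n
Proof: Since u = r and u ≤ q, r ≤ q. Since q ≤ r, r = q. Since r | k, q | k. Since k | p, q | p. z = v and v = e, thus z = e. Since j = z and q | j, q | z. Since z = e, q | e. q | p, so q | gcd(p, e). Since gcd(p, e) > 0, q ≤ gcd(p, e). Then q * n ≤ gcd(p, e) * n.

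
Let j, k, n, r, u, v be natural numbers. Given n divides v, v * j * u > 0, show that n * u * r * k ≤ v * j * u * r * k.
n divides v, thus n divides v * j. Then n * u divides v * j * u. Since v * j * u > 0, n * u ≤ v * j * u. By multiplying by a non-negative, n * u * r ≤ v * j * u * r. By multiplying by a non-negative, n * u * r * k ≤ v * j * u * r * k.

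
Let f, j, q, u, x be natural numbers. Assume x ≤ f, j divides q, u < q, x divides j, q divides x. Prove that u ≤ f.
From x divides j and j divides q, x divides q. From q divides x, q = x. Since u < q, u < x. x ≤ f, so u < f. Then u ≤ f.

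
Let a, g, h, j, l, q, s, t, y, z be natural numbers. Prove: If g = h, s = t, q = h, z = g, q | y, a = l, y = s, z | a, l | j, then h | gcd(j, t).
a = l and z | a, thus z | l. Since l | j, z | j. Since z = g, g | j. g = h, so h | j. Because y = s and q | y, q | s. s = t, so q | t. q = h, so h | t. Since h | j, h | gcd(j, t).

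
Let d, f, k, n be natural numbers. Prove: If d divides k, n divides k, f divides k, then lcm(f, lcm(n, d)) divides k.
n divides k and d divides k, hence lcm(n, d) divides k. f divides k, so lcm(f, lcm(n, d)) divides k.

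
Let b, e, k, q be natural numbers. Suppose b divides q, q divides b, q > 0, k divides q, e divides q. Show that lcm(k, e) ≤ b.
Since q divides b and b divides q, q = b. k divides q and e divides q, thus lcm(k, e) divides q. q > 0, so lcm(k, e) ≤ q. q = b, so lcm(k, e) ≤ b.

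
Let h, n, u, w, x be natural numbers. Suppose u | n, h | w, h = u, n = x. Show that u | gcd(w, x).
h = u and h | w, so u | w. n = x and u | n, thus u | x. u | w, so u | gcd(w, x).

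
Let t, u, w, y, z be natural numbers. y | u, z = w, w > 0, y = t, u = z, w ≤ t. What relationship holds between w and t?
w = t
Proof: Since y = t and y | u, t | u. u = z, so t | z. z = w, so t | w. Since w > 0, t ≤ w. w ≤ t, so w = t.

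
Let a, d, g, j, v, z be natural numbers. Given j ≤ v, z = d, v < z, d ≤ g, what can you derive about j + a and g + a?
j + a < g + a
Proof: z = d and v < z, so v < d. d ≤ g, so v < g. Since j ≤ v, j < g. Then j + a < g + a.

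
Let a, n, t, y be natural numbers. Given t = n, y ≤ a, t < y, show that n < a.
From t = n and t < y, n < y. y ≤ a, so n < a.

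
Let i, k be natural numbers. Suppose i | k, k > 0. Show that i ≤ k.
i | k and k > 0. By divisors are at most what they divide, i ≤ k.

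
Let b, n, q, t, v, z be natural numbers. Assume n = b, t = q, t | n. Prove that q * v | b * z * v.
Since t = q and t | n, q | n. Since n = b, q | b. Then q | b * z. Then q * v | b * z * v.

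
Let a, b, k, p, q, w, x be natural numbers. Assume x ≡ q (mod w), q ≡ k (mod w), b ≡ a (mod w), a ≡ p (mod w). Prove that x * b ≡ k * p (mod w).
Because x ≡ q (mod w) and q ≡ k (mod w), x ≡ k (mod w). b ≡ a (mod w) and a ≡ p (mod w), thus b ≡ p (mod w). Using x ≡ k (mod w), by multiplying congruences, x * b ≡ k * p (mod w).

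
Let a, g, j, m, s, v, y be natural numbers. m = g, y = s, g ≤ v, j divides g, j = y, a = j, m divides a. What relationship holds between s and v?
s ≤ v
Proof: a = j and m divides a, therefore m divides j. m = g, so g divides j. j divides g, so g = j. From j = y, g = y. Because y = s, g = s. Since g ≤ v, s ≤ v.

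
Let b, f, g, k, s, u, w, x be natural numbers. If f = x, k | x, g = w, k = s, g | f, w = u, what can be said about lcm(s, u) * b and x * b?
lcm(s, u) * b | x * b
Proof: k = s and k | x, hence s | x. Because g = w and w = u, g = u. f = x and g | f, hence g | x. Because g = u, u | x. Because s | x, lcm(s, u) | x. Then lcm(s, u) * b | x * b.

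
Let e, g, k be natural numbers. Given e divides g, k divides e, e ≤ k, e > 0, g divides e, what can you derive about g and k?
g = k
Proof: g divides e and e divides g, so g = e. From k divides e and e > 0, k ≤ e. e ≤ k, so e = k. g = e, so g = k.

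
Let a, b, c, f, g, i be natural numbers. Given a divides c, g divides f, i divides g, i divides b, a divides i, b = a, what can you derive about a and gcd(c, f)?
a divides gcd(c, f)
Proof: b = a and i divides b, so i divides a. a divides i, so i = a. i divides g and g divides f, thus i divides f. Since i = a, a divides f. a divides c, so a divides gcd(c, f).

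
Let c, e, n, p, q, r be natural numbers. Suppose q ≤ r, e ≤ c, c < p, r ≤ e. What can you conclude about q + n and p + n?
q + n < p + n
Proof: q ≤ r and r ≤ e, thus q ≤ e. e ≤ c and c < p, so e < p. Since q ≤ e, q < p. Then q + n < p + n.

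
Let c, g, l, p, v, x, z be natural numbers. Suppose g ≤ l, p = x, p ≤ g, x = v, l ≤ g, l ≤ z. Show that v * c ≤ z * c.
p = x and x = v, hence p = v. From g ≤ l and l ≤ g, g = l. p ≤ g, so p ≤ l. From l ≤ z, p ≤ z. Since p = v, v ≤ z. By multiplying by a non-negative, v * c ≤ z * c.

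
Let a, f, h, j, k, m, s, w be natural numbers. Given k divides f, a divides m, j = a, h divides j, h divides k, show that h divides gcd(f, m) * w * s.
Since h divides k and k divides f, h divides f. j = a and h divides j, so h divides a. Since a divides m, h divides m. Since h divides f, h divides gcd(f, m). Then h divides gcd(f, m) * w. Then h divides gcd(f, m) * w * s.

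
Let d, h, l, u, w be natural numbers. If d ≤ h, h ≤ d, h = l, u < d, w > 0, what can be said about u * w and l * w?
u * w < l * w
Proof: From d ≤ h and h ≤ d, d = h. h = l, so d = l. u < d, so u < l. From w > 0, by multiplying by a positive, u * w < l * w.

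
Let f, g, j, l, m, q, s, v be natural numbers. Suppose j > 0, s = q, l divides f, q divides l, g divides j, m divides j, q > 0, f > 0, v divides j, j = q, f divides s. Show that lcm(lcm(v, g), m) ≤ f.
q divides l and l divides f, hence q divides f. f > 0, so q ≤ f. Because s = q and f divides s, f divides q. Since q > 0, f ≤ q. q ≤ f, so q = f. Because j = q, j = f. Since v divides j and g divides j, lcm(v, g) divides j. From m divides j, lcm(lcm(v, g), m) divides j. j > 0, so lcm(lcm(v, g), m) ≤ j. Since j = f, lcm(lcm(v, g), m) ≤ f.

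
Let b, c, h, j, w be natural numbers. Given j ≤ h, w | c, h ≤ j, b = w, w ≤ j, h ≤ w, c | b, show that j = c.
Because h ≤ j and j ≤ h, h = j. Since h ≤ w, j ≤ w. Since w ≤ j, j = w. From b = w and c | b, c | w. w | c, so w = c. j = w, so j = c.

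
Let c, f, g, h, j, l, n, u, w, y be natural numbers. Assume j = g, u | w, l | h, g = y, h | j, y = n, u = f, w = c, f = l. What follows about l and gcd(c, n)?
l | gcd(c, n)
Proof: u = f and u | w, thus f | w. Since f = l, l | w. Since w = c, l | c. Because j = g and g = y, j = y. y = n, so j = n. l | h and h | j, so l | j. Since j = n, l | n. Since l | c, l | gcd(c, n).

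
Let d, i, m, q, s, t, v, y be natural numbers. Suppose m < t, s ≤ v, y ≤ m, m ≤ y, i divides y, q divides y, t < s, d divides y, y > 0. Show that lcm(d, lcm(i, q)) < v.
Since i divides y and q divides y, lcm(i, q) divides y. d divides y, so lcm(d, lcm(i, q)) divides y. Since y > 0, lcm(d, lcm(i, q)) ≤ y. Since m ≤ y and y ≤ m, m = y. Since m < t, y < t. t < s and s ≤ v, hence t < v. Since y < t, y < v. lcm(d, lcm(i, q)) ≤ y, so lcm(d, lcm(i, q)) < v.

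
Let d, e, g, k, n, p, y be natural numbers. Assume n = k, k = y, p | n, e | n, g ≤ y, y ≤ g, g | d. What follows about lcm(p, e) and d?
lcm(p, e) | d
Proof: From n = k and k = y, n = y. Since p | n and e | n, lcm(p, e) | n. n = y, so lcm(p, e) | y. g ≤ y and y ≤ g, therefore g = y. g | d, so y | d. Since lcm(p, e) | y, lcm(p, e) | d.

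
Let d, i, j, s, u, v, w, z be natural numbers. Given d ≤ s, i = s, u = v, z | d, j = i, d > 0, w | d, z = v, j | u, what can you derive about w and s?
w | s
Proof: Since j = i and i = s, j = s. Because u = v and j | u, j | v. Since j = s, s | v. Because z = v and z | d, v | d. Since s | v, s | d. Since d > 0, s ≤ d. Since d ≤ s, d = s. w | d, so w | s.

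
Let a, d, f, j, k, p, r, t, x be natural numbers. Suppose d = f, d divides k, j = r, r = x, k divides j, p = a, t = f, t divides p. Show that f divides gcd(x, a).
d = f and d divides k, hence f divides k. From j = r and r = x, j = x. k divides j, so k divides x. From f divides k, f divides x. t = f and t divides p, hence f divides p. From p = a, f divides a. Since f divides x, f divides gcd(x, a).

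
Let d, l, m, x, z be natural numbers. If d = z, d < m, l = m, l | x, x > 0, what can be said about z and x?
z < x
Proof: d = z and d < m, so z < m. l = m and l | x, so m | x. Because x > 0, m ≤ x. Since z < m, z < x.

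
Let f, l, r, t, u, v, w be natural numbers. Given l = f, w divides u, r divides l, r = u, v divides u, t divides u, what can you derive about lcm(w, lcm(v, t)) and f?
lcm(w, lcm(v, t)) divides f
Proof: v divides u and t divides u, hence lcm(v, t) divides u. Since w divides u, lcm(w, lcm(v, t)) divides u. r = u and r divides l, hence u divides l. l = f, so u divides f. Since lcm(w, lcm(v, t)) divides u, lcm(w, lcm(v, t)) divides f.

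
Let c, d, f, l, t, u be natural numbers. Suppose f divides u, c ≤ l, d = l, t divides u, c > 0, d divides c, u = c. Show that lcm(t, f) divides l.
d = l and d divides c, so l divides c. From c > 0, l ≤ c. Since c ≤ l, c = l. Because t divides u and f divides u, lcm(t, f) divides u. u = c, so lcm(t, f) divides c. Since c = l, lcm(t, f) divides l.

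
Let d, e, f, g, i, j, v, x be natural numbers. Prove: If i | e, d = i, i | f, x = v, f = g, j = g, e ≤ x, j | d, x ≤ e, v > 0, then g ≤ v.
f = g and i | f, hence i | g. From j = g and j | d, g | d. Because d = i, g | i. Since i | g, i = g. e ≤ x and x ≤ e, therefore e = x. x = v, so e = v. i | e, so i | v. Since i = g, g | v. Since v > 0, g ≤ v.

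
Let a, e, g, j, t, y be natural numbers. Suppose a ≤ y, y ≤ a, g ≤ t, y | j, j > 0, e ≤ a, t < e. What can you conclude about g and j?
g < j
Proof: t < e and e ≤ a, hence t < a. Since g ≤ t, g < a. y ≤ a and a ≤ y, so y = a. Because y | j and j > 0, y ≤ j. Since y = a, a ≤ j. g < a, so g < j.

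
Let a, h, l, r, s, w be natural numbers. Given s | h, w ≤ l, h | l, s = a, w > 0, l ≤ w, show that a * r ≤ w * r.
l ≤ w and w ≤ l, therefore l = w. From s | h and h | l, s | l. Since l = w, s | w. s = a, so a | w. w > 0, so a ≤ w. Then a * r ≤ w * r.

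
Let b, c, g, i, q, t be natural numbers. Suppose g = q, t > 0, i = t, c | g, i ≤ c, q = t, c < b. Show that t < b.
g = q and q = t, thus g = t. c | g, so c | t. t > 0, so c ≤ t. Because i = t and i ≤ c, t ≤ c. Since c ≤ t, c = t. c < b, so t < b.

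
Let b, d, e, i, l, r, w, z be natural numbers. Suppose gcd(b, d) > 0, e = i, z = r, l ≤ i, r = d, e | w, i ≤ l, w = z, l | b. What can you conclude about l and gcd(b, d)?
l ≤ gcd(b, d)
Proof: z = r and r = d, hence z = d. i ≤ l and l ≤ i, thus i = l. Since e = i, e = l. Since w = z and e | w, e | z. From e = l, l | z. Because z = d, l | d. Because l | b, l | gcd(b, d). Since gcd(b, d) > 0, l ≤ gcd(b, d).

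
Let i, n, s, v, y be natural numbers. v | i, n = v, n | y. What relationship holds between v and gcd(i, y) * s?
v | gcd(i, y) * s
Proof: n = v and n | y, hence v | y. Since v | i, v | gcd(i, y). Then v | gcd(i, y) * s.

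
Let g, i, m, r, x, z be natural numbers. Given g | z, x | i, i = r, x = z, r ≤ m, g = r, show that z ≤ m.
Since g = r and g | z, r | z. x = z and x | i, thus z | i. i = r, so z | r. Since r | z, r = z. r ≤ m, so z ≤ m.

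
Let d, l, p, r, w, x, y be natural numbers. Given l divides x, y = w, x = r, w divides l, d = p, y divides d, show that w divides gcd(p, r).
d = p and y divides d, hence y divides p. Since y = w, w divides p. x = r and l divides x, therefore l divides r. From w divides l, w divides r. Since w divides p, w divides gcd(p, r).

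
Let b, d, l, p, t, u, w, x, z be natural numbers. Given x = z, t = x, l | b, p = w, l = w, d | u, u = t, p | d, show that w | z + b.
Because p = w and p | d, w | d. Because u = t and t = x, u = x. d | u, so d | x. From x = z, d | z. w | d, so w | z. l = w and l | b, therefore w | b. Since w | z, w | z + b.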